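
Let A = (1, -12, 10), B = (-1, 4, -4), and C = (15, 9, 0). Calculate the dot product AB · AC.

448

AB = B − A = (-2, 16, -14)
AC = C − A = (14, 21, -10)
AB · AC = (-2)·14 + 16·21 + (-14)·(-10) = -28 + 336 + 140 = 448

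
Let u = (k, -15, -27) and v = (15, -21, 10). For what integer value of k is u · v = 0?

-3

u · v = k·15 + (-15)·(-21) + (-27)·10 = 45 + 15k
Set equal to 0: 15k = -45, so k = -3.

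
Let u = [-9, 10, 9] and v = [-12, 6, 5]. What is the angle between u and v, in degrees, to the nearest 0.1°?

23.2

u · v = (-9)·(-12) + 10·6 + 9·5 = 108 + 60 + 45 = 213
|u|² = 81 + 100 + 81 = 262,  |u| = √262 ≈ 16.186414
|v|² = 144 + 36 + 25 = 205,  |v| = √205 ≈ 14.317821
cos θ = 213 / (16.186414 · 14.317821) ≈ 0.91908
θ = arccos(0.91908) ≈ 23.2°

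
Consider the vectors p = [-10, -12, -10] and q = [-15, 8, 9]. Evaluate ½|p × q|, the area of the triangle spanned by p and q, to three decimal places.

i: (-12)·9 - (-10)·8 = -108 - (-80) = -28
j: (-10)·(-15) - (-10)·9 = 150 - (-90) = 240
k: (-10)·8 - (-12)·(-15) = -80 - 180 = -260
p × q = (-28, 240, -260)
|p × q| = √((-28)² + 240² + (-260)²) = √125984 ≈ 354.9422
area = ½ · 354.9422 ≈ 177.471

177.471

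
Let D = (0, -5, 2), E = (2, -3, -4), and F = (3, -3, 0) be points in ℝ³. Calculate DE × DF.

(8, -14, -2)

DE = (2, 2, -6)
DF = (3, 2, -2)
i: 2·(-2) - (-6)·2 = -4 - (-12) = 8
j: (-6)·3 - 2·(-2) = -18 - (-4) = -14
k: 2·2 - 2·3 = 4 - 6 = -2
DE × DF = (8, -14, -2)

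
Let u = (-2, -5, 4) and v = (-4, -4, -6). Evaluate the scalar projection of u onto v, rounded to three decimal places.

0.485

u · v = (-2)·(-4) + (-5)·(-4) + 4·(-6) = 8 + 20 - 24 = 4
|v| = √(16 + 16 + 36) = √68 ≈ 8.2462
comp_v u = 4 / √68 ≈ 0.485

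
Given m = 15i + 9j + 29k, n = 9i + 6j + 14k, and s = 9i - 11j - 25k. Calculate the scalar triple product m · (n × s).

-1218

n × s:
i: 6·(-25) - 14·(-11) = -150 - (-154) = 4
j: 14·9 - 9·(-25) = 126 - (-225) = 351
k: 9·(-11) - 6·9 = -99 - 54 = -153
n × s = (4, 351, -153)
m · (n × s) = 15·4 + 9·351 + 29·(-153) = 60 + 3159 - 4437 = -1218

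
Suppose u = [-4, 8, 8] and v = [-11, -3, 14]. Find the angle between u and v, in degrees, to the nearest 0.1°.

u · v = (-4)·(-11) + 8·(-3) + 8·14 = 44 - 24 + 112 = 132
|u|² = 16 + 64 + 64 = 144,  |u| = √144 ≈ 12.000000
|v|² = 121 + 9 + 196 = 326,  |v| = √326 ≈ 18.055470
cos θ = 132 / (12.000000 · 18.055470) ≈ 0.60923
θ = arccos(0.60923) ≈ 52.5°

52.5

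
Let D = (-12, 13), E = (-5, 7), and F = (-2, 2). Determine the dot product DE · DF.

136

DE = E − D = (7, -6)
DF = F − D = (10, -11)
DE · DF = 7·10 + (-6)·(-11) = 70 + 66 = 136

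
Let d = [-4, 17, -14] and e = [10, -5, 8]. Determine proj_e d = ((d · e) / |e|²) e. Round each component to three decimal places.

d · e = (-4)·10 + 17·(-5) + (-14)·8 = -40 - 85 - 112 = -237
|e|² = 100 + 25 + 64 = 189
proj_e d = (-237/189) · (10, -5, 8) ≈ (-12.540, 6.270, -10.032)

(-12.540, 6.270, -10.032)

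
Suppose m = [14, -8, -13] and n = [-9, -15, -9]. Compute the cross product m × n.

i: (-8)·(-9) - (-13)·(-15) = 72 - 195 = -123
j: (-13)·(-9) - 14·(-9) = 117 - (-126) = 243
k: 14·(-15) - (-8)·(-9) = -210 - 72 = -282
m × n = (-123, 243, -282)

(-123, 243, -282)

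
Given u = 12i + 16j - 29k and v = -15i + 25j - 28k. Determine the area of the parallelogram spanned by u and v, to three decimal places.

981.208

i: 16·(-28) - (-29)·25 = -448 - (-725) = 277
j: (-29)·(-15) - 12·(-28) = 435 - (-336) = 771
k: 12·25 - 16·(-15) = 300 - (-240) = 540
u × v = (277, 771, 540)
|u × v| = √(277² + 771² + 540²) = √962770 ≈ 981.2084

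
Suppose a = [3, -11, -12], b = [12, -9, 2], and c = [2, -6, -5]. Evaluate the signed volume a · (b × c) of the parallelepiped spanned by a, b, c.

115

b × c:
i: (-9)·(-5) - 2·(-6) = 45 - (-12) = 57
j: 2·2 - 12·(-5) = 4 - (-60) = 64
k: 12·(-6) - (-9)·2 = -72 - (-18) = -54
b × c = (57, 64, -54)
a · (b × c) = 3·57 + (-11)·64 + (-12)·(-54) = 171 - 704 + 648 = 115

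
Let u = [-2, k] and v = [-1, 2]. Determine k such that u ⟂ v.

u · v = (-2)·(-1) + k·2 = 2 + 2k
Set equal to 0: 2k = -2, so k = -1.

-1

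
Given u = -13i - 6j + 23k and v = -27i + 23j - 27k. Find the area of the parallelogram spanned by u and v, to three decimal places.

1136.659

i: (-6)·(-27) - 23·23 = 162 - 529 = -367
j: 23·(-27) - (-13)·(-27) = -621 - 351 = -972
k: (-13)·23 - (-6)·(-27) = -299 - 162 = -461
u × v = (-367, -972, -461)
|u × v| = √((-367)² + (-972)² + (-461)²) = √1291994 ≈ 1136.6591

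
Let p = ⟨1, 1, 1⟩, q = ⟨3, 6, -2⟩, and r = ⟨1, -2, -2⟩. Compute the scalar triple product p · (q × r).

q × r:
i: 6·(-2) - (-2)·(-2) = -12 - 4 = -16
j: (-2)·1 - 3·(-2) = -2 - (-6) = 4
k: 3·(-2) - 6·1 = -6 - 6 = -12
q × r = (-16, 4, -12)
p · (q × r) = 1·(-16) + 1·4 + 1·(-12) = -16 + 4 - 12 = -24

-24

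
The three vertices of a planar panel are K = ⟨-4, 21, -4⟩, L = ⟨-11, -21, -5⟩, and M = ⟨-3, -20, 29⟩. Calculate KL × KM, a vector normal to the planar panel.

(-1427, 230, 329)

KL = (-7, -42, -1)
KM = (1, -41, 33)
i: (-42)·33 - (-1)·(-41) = -1386 - 41 = -1427
j: (-1)·1 - (-7)·33 = -1 - (-231) = 230
k: (-7)·(-41) - (-42)·1 = 287 - (-42) = 329
KL × KM = (-1427, 230, 329)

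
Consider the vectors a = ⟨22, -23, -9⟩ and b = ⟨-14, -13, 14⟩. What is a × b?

i: (-23)·14 - (-9)·(-13) = -322 - 117 = -439
j: (-9)·(-14) - 22·14 = 126 - 308 = -182
k: 22·(-13) - (-23)·(-14) = -286 - 322 = -608
a × b = (-439, -182, -608)

(-439, -182, -608)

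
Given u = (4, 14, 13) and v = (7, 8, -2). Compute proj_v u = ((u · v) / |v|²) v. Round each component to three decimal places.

(6.821, 7.795, -1.949)

u · v = 4·7 + 14·8 + 13·(-2) = 28 + 112 - 26 = 114
|v|² = 49 + 64 + 4 = 117
proj_v u = (114/117) · (7, 8, -2) ≈ (6.821, 7.795, -1.949)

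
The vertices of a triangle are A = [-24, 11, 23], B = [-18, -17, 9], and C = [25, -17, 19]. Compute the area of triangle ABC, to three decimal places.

701.117

AB = (6, -28, -14),  AC = (49, -28, -4)
i: (-28)·(-4) - (-14)·(-28) = 112 - 392 = -280
j: (-14)·49 - 6·(-4) = -686 - (-24) = -662
k: 6·(-28) - (-28)·49 = -168 - (-1372) = 1204
AB × AC = (-280, -662, 1204)
|AB × AC| = √1966260 ≈ 1402.2339
area = ½ · 1402.2339 ≈ 701.117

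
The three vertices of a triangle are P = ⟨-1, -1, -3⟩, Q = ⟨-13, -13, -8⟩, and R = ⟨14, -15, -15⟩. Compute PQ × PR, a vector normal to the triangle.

(74, -219, 348)

PQ = (-12, -12, -5)
PR = (15, -14, -12)
i: (-12)·(-12) - (-5)·(-14) = 144 - 70 = 74
j: (-5)·15 - (-12)·(-12) = -75 - 144 = -219
k: (-12)·(-14) - (-12)·15 = 168 - (-180) = 348
PQ × PR = (74, -219, 348)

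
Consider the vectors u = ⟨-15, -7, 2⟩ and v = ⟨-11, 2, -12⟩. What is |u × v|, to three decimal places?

i: (-7)·(-12) - 2·2 = 84 - 4 = 80
j: 2·(-11) - (-15)·(-12) = -22 - 180 = -202
k: (-15)·2 - (-7)·(-11) = -30 - 77 = -107
u × v = (80, -202, -107)
|u × v| = √(80² + (-202)² + (-107)²) = √58653 ≈ 242.1838

242.184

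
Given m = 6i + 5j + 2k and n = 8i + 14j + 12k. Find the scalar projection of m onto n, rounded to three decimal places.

7.065

m · n = 6·8 + 5·14 + 2·12 = 48 + 70 + 24 = 142
|n| = √(64 + 196 + 144) = √404 ≈ 20.0998
comp_n m = 142 / √404 ≈ 7.065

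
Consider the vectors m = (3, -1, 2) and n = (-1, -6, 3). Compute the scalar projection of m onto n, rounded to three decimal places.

m · n = 3·(-1) + (-1)·(-6) + 2·3 = -3 + 6 + 6 = 9
|n| = √(1 + 36 + 9) = √46 ≈ 6.7823
comp_n m = 9 / √46 ≈ 1.327

1.327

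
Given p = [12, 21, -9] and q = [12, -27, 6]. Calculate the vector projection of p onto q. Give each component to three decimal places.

p · q = 12·12 + 21·(-27) + (-9)·6 = 144 - 567 - 54 = -477
|q|² = 144 + 729 + 36 = 909
proj_q p = (-477/909) · (12, -27, 6) ≈ (-6.297, 14.168, -3.149)

(-6.297, 14.168, -3.149)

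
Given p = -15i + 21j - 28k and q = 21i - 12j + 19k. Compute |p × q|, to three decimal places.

404.844

i: 21·19 - (-28)·(-12) = 399 - 336 = 63
j: (-28)·21 - (-15)·19 = -588 - (-285) = -303
k: (-15)·(-12) - 21·21 = 180 - 441 = -261
p × q = (63, -303, -261)
|p × q| = √(63² + (-303)² + (-261)²) = √163899 ≈ 404.8444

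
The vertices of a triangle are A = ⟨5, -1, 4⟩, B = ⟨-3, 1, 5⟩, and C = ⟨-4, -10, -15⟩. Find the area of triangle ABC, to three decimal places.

AB = (-8, 2, 1),  AC = (-9, -9, -19)
i: 2·(-19) - 1·(-9) = -38 - (-9) = -29
j: 1·(-9) - (-8)·(-19) = -9 - 152 = -161
k: (-8)·(-9) - 2·(-9) = 72 - (-18) = 90
AB × AC = (-29, -161, 90)
|AB × AC| = √34862 ≈ 186.7137
area = ½ · 186.7137 ≈ 93.357

93.357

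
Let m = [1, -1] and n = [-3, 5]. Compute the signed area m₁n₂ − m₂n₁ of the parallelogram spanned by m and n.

2

1·5 - (-1)·(-3) = 5 - 3 = 2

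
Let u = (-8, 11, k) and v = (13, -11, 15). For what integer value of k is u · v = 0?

u · v = (-8)·13 + 11·(-11) + k·15 = -225 + 15k
Set equal to 0: 15k = 225, so k = 15.

15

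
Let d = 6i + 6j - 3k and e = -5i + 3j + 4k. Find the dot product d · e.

-24

d · e = 6·(-5) + 6·3 + (-3)·4 = -30 + 18 - 12 = -24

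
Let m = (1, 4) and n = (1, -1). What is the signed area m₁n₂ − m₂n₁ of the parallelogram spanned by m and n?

1·(-1) - 4·1 = -1 - 4 = -5

-5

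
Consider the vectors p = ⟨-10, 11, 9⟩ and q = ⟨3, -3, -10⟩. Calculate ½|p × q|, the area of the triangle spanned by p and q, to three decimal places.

55.288

i: 11·(-10) - 9·(-3) = -110 - (-27) = -83
j: 9·3 - (-10)·(-10) = 27 - 100 = -73
k: (-10)·(-3) - 11·3 = 30 - 33 = -3
p × q = (-83, -73, -3)
|p × q| = √((-83)² + (-73)² + (-3)²) = √12227 ≈ 110.5758
area = ½ · 110.5758 ≈ 55.288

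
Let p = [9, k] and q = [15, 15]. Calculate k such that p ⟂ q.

-9

p · q = 9·15 + k·15 = 135 + 15k
Set equal to 0: 15k = -135, so k = -9.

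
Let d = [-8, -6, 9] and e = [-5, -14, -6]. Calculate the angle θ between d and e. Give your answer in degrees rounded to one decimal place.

71.1

d · e = (-8)·(-5) + (-6)·(-14) + 9·(-6) = 40 + 84 - 54 = 70
|d|² = 64 + 36 + 81 = 181,  |d| = √181 ≈ 13.453624
|e|² = 25 + 196 + 36 = 257,  |e| = √257 ≈ 16.031220
cos θ = 70 / (13.453624 · 16.031220) ≈ 0.32456
θ = arccos(0.32456) ≈ 71.1°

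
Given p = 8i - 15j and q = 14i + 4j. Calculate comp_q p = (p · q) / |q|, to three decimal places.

p · q = 8·14 + (-15)·4 = 112 - 60 = 52
|q| = √(196 + 16) = √212 ≈ 14.5602
comp_q p = 52 / √212 ≈ 3.571

3.571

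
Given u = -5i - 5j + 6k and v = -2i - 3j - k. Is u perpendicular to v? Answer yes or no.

no

u · v = (-5)·(-2) + (-5)·(-3) + 6·(-1) = 10 + 15 - 6 = 19
Nonzero, so the vectors are not orthogonal.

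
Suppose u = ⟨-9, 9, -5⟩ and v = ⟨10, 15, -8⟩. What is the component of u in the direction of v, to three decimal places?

u · v = (-9)·10 + 9·15 + (-5)·(-8) = -90 + 135 + 40 = 85
|v| = √(100 + 225 + 64) = √389 ≈ 19.7231
comp_v u = 85 / √389 ≈ 4.310

4.310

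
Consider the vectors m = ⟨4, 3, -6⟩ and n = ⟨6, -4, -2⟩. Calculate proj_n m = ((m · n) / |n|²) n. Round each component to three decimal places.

(2.571, -1.714, -0.857)

m · n = 4·6 + 3·(-4) + (-6)·(-2) = 24 - 12 + 12 = 24
|n|² = 36 + 16 + 4 = 56
proj_n m = (24/56) · (6, -4, -2) ≈ (2.571, -1.714, -0.857)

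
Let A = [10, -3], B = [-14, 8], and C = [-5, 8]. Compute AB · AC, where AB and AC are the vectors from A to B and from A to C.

481

AB = B − A = (-24, 11)
AC = C − A = (-15, 11)
AB · AC = (-24)·(-15) + 11·11 = 360 + 121 = 481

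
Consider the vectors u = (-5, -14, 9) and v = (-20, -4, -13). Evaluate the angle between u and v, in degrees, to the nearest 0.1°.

u · v = (-5)·(-20) + (-14)·(-4) + 9·(-13) = 100 + 56 - 117 = 39
|u|² = 25 + 196 + 81 = 302,  |u| = √302 ≈ 17.378147
|v|² = 400 + 16 + 169 = 585,  |v| = √585 ≈ 24.186773
cos θ = 39 / (17.378147 · 24.186773) ≈ 0.09279
θ = arccos(0.09279) ≈ 84.7°

84.7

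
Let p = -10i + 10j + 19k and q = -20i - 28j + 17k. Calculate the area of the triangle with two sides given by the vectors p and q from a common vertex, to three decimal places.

i: 10·17 - 19·(-28) = 170 - (-532) = 702
j: 19·(-20) - (-10)·17 = -380 - (-170) = -210
k: (-10)·(-28) - 10·(-20) = 280 - (-200) = 480
p × q = (702, -210, 480)
|p × q| = √(702² + (-210)² + 480²) = √767304 ≈ 875.9589
area = ½ · 875.9589 ≈ 437.979

437.979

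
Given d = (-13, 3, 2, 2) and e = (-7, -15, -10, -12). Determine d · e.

2

d · e = (-13)·(-7) + 3·(-15) + 2·(-10) + 2·(-12) = 91 - 45 - 20 - 24 = 2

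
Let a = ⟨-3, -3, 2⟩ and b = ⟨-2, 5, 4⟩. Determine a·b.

-1

a · b = (-3)·(-2) + (-3)·5 + 2·4 = 6 - 15 + 8 = -1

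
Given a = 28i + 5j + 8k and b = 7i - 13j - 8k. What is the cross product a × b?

(64, 280, -399)

i: 5·(-8) - 8·(-13) = -40 - (-104) = 64
j: 8·7 - 28·(-8) = 56 - (-224) = 280
k: 28·(-13) - 5·7 = -364 - 35 = -399
a × b = (64, 280, -399)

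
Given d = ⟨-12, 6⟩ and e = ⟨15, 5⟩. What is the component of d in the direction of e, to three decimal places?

-9.487

d · e = (-12)·15 + 6·5 = -180 + 30 = -150
|e| = √(225 + 25) = √250 ≈ 15.8114
comp_e d = -150 / √250 ≈ -9.487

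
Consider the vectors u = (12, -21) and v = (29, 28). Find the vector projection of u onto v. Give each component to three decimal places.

(-4.283, -4.135)

u · v = 12·29 + (-21)·28 = 348 - 588 = -240
|v|² = 841 + 784 = 1625
proj_v u = (-240/1625) · (29, 28) ≈ (-4.283, -4.135)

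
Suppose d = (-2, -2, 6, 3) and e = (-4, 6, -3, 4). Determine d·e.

-10

d · e = (-2)·(-4) + (-2)·6 + 6·(-3) + 3·4 = 8 - 12 - 18 + 12 = -10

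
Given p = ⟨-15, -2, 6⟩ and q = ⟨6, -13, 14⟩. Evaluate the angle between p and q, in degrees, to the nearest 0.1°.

p · q = (-15)·6 + (-2)·(-13) + 6·14 = -90 + 26 + 84 = 20
|p|² = 225 + 4 + 36 = 265,  |p| = √265 ≈ 16.278821
|q|² = 36 + 169 + 196 = 401,  |q| = √401 ≈ 20.024984
cos θ = 20 / (16.278821 · 20.024984) ≈ 0.06135
θ = arccos(0.06135) ≈ 86.5°

86.5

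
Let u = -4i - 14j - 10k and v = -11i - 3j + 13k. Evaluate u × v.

(-212, 162, -142)

i: (-14)·13 - (-10)·(-3) = -182 - 30 = -212
j: (-10)·(-11) - (-4)·13 = 110 - (-52) = 162
k: (-4)·(-3) - (-14)·(-11) = 12 - 154 = -142
u × v = (-212, 162, -142)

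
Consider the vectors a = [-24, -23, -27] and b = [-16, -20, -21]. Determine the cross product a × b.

i: (-23)·(-21) - (-27)·(-20) = 483 - 540 = -57
j: (-27)·(-16) - (-24)·(-21) = 432 - 504 = -72
k: (-24)·(-20) - (-23)·(-16) = 480 - 368 = 112
a × b = (-57, -72, 112)

(-57, -72, 112)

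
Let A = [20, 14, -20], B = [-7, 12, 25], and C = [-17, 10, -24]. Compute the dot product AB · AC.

827

AB = B − A = (-27, -2, 45)
AC = C − A = (-37, -4, -4)
AB · AC = (-27)·(-37) + (-2)·(-4) + 45·(-4) = 999 + 8 - 180 = 827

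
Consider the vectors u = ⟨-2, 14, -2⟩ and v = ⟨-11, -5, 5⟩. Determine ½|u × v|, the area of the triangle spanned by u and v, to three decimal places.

i: 14·5 - (-2)·(-5) = 70 - 10 = 60
j: (-2)·(-11) - (-2)·5 = 22 - (-10) = 32
k: (-2)·(-5) - 14·(-11) = 10 - (-154) = 164
u × v = (60, 32, 164)
|u × v| = √(60² + 32² + 164²) = √31520 ≈ 177.5387
area = ½ · 177.5387 ≈ 88.769

88.769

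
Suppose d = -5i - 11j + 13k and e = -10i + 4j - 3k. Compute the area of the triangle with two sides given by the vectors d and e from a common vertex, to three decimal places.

97.834

i: (-11)·(-3) - 13·4 = 33 - 52 = -19
j: 13·(-10) - (-5)·(-3) = -130 - 15 = -145
k: (-5)·4 - (-11)·(-10) = -20 - 110 = -130
d × e = (-19, -145, -130)
|d × e| = √((-19)² + (-145)² + (-130)²) = √38286 ≈ 195.6681
area = ½ · 195.6681 ≈ 97.834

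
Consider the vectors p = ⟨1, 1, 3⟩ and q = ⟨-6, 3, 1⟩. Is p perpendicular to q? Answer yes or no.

yes

p · q = 1·(-6) + 1·3 + 3·1 = -6 + 3 + 3 = 0
Zero, so the vectors are orthogonal.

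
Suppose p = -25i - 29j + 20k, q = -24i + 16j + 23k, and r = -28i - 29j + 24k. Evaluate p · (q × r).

q × r:
i: 16·24 - 23·(-29) = 384 - (-667) = 1051
j: 23·(-28) - (-24)·24 = -644 - (-576) = -68
k: (-24)·(-29) - 16·(-28) = 696 - (-448) = 1144
q × r = (1051, -68, 1144)
p · (q × r) = (-25)·1051 + (-29)·(-68) + 20·1144 = -26275 + 1972 + 22880 = -1423

-1423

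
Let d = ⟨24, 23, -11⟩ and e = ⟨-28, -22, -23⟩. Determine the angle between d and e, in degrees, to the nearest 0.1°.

d · e = 24·(-28) + 23·(-22) + (-11)·(-23) = -672 - 506 + 253 = -925
|d|² = 576 + 529 + 121 = 1226,  |d| = √1226 ≈ 35.014283
|e|² = 784 + 484 + 529 = 1797,  |e| = √1797 ≈ 42.391037
cos θ = -925 / (35.014283 · 42.391037) ≈ -0.62319
θ = arccos(-0.62319) ≈ 128.5°

128.5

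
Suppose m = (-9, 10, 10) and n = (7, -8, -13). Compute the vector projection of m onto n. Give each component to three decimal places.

m · n = (-9)·7 + 10·(-8) + 10·(-13) = -63 - 80 - 130 = -273
|n|² = 49 + 64 + 169 = 282
proj_n m = (-273/282) · (7, -8, -13) ≈ (-6.777, 7.745, 12.585)

(-6.777, 7.745, 12.585)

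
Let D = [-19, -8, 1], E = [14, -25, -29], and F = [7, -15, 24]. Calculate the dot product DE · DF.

287

DE = E − D = (33, -17, -30)
DF = F − D = (26, -7, 23)
DE · DF = 33·26 + (-17)·(-7) + (-30)·23 = 858 + 119 - 690 = 287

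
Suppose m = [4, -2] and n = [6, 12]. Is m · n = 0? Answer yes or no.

m · n = 4·6 + (-2)·12 = 24 - 24 = 0
Zero, so the vectors are orthogonal.

yes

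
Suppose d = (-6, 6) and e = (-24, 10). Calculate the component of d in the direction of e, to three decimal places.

7.846

d · e = (-6)·(-24) + 6·10 = 144 + 60 = 204
|e| = √(576 + 100) = √676 ≈ 26.0000
comp_e d = 204 / √676 ≈ 7.846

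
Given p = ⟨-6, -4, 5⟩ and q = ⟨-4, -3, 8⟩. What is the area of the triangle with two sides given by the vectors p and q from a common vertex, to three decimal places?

16.409

i: (-4)·8 - 5·(-3) = -32 - (-15) = -17
j: 5·(-4) - (-6)·8 = -20 - (-48) = 28
k: (-6)·(-3) - (-4)·(-4) = 18 - 16 = 2
p × q = (-17, 28, 2)
|p × q| = √((-17)² + 28² + 2²) = √1077 ≈ 32.8177
area = ½ · 32.8177 ≈ 16.409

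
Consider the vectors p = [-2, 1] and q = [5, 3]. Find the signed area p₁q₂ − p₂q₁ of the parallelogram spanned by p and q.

-11

(-2)·3 - 1·5 = -6 - 5 = -11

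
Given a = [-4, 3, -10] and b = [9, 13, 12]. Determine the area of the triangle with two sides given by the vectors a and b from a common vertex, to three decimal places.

94.288

i: 3·12 - (-10)·13 = 36 - (-130) = 166
j: (-10)·9 - (-4)·12 = -90 - (-48) = -42
k: (-4)·13 - 3·9 = -52 - 27 = -79
a × b = (166, -42, -79)
|a × b| = √(166² + (-42)² + (-79)²) = √35561 ≈ 188.5762
area = ½ · 188.5762 ≈ 94.288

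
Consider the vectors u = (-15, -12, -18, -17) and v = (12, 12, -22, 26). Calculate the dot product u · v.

u · v = (-15)·12 + (-12)·12 + (-18)·(-22) + (-17)·26 = -180 - 144 + 396 - 442 = -370

-370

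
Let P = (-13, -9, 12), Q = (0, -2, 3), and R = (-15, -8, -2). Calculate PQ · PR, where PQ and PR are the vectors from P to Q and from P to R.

107

PQ = Q − P = (13, 7, -9)
PR = R − P = (-2, 1, -14)
PQ · PR = 13·(-2) + 7·1 + (-9)·(-14) = -26 + 7 + 126 = 107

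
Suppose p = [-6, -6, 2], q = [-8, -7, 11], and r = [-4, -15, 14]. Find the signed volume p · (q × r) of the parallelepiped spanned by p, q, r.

-626

q × r:
i: (-7)·14 - 11·(-15) = -98 - (-165) = 67
j: 11·(-4) - (-8)·14 = -44 - (-112) = 68
k: (-8)·(-15) - (-7)·(-4) = 120 - 28 = 92
q × r = (67, 68, 92)
p · (q × r) = (-6)·67 + (-6)·68 + 2·92 = -402 - 408 + 184 = -626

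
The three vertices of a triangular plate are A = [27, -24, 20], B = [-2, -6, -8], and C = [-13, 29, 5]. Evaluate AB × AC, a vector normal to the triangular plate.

AB = (-29, 18, -28)
AC = (-40, 53, -15)
i: 18·(-15) - (-28)·53 = -270 - (-1484) = 1214
j: (-28)·(-40) - (-29)·(-15) = 1120 - 435 = 685
k: (-29)·53 - 18·(-40) = -1537 - (-720) = -817
AB × AC = (1214, 685, -817)

(1214, 685, -817)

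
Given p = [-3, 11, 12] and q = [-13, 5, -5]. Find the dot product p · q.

p · q = (-3)·(-13) + 11·5 + 12·(-5) = 39 + 55 - 60 = 34

34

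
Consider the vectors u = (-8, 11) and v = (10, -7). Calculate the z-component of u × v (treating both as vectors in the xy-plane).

-54

(-8)·(-7) - 11·10 = 56 - 110 = -54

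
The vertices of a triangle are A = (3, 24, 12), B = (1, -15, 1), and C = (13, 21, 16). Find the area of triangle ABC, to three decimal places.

AB = (-2, -39, -11),  AC = (10, -3, 4)
i: (-39)·4 - (-11)·(-3) = -156 - 33 = -189
j: (-11)·10 - (-2)·4 = -110 - (-8) = -102
k: (-2)·(-3) - (-39)·10 = 6 - (-390) = 396
AB × AC = (-189, -102, 396)
|AB × AC| = √202941 ≈ 450.4897
area = ½ · 450.4897 ≈ 225.245

225.245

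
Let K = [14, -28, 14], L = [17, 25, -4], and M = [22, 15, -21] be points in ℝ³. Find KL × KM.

KL = (3, 53, -18)
KM = (8, 43, -35)
i: 53·(-35) - (-18)·43 = -1855 - (-774) = -1081
j: (-18)·8 - 3·(-35) = -144 - (-105) = -39
k: 3·43 - 53·8 = 129 - 424 = -295
KL × KM = (-1081, -39, -295)

(-1081, -39, -295)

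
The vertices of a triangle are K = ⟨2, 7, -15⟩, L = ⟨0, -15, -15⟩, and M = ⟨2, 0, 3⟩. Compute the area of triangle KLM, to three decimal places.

198.940

KL = (-2, -22, 0),  KM = (0, -7, 18)
i: (-22)·18 - 0·(-7) = -396 - 0 = -396
j: 0·0 - (-2)·18 = 0 - (-36) = 36
k: (-2)·(-7) - (-22)·0 = 14 - 0 = 14
KL × KM = (-396, 36, 14)
|KL × KM| = √158308 ≈ 397.8794
area = ½ · 397.8794 ≈ 198.940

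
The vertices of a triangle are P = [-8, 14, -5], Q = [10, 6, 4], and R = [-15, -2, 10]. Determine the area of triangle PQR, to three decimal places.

239.688

PQ = (18, -8, 9),  PR = (-7, -16, 15)
i: (-8)·15 - 9·(-16) = -120 - (-144) = 24
j: 9·(-7) - 18·15 = -63 - 270 = -333
k: 18·(-16) - (-8)·(-7) = -288 - 56 = -344
PQ × PR = (24, -333, -344)
|PQ × PR| = √229801 ≈ 479.3756
area = ½ · 479.3756 ≈ 239.688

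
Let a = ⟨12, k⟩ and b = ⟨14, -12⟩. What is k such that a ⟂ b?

a · b = 12·14 + k·(-12) = 168 - 12k
Set equal to 0: -12k = -168, so k = 14.

14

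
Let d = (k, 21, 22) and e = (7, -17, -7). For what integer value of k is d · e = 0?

73

d · e = k·7 + 21·(-17) + 22·(-7) = -511 + 7k
Set equal to 0: 7k = 511, so k = 73.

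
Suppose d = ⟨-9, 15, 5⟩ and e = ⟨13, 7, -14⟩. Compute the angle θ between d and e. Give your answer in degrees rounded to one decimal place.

102.8

d · e = (-9)·13 + 15·7 + 5·(-14) = -117 + 105 - 70 = -82
|d|² = 81 + 225 + 25 = 331,  |d| = √331 ≈ 18.193405
|e|² = 169 + 49 + 196 = 414,  |e| = √414 ≈ 20.346990
cos θ = -82 / (18.193405 · 20.346990) ≈ -0.22151
θ = arccos(-0.22151) ≈ 102.8°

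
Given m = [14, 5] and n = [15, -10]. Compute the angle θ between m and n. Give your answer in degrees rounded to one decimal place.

m · n = 14·15 + 5·(-10) = 210 - 50 = 160
|m|² = 196 + 25 = 221,  |m| = √221 ≈ 14.866069
|n|² = 225 + 100 = 325,  |n| = √325 ≈ 18.027756
cos θ = 160 / (14.866069 · 18.027756) ≈ 0.59701
θ = arccos(0.59701) ≈ 53.3°

53.3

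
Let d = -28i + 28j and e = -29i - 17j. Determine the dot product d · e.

d · e = (-28)·(-29) + 28·(-17) = 812 - 476 = 336

336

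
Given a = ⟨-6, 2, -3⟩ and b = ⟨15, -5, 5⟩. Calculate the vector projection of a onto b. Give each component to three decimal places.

(-6.273, 2.091, -2.091)

a · b = (-6)·15 + 2·(-5) + (-3)·5 = -90 - 10 - 15 = -115
|b|² = 225 + 25 + 25 = 275
proj_b a = (-115/275) · (15, -5, 5) ≈ (-6.273, 2.091, -2.091)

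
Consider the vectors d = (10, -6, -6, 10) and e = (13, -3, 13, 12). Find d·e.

190

d · e = 10·13 + (-6)·(-3) + (-6)·13 + 10·12 = 130 + 18 - 78 + 120 = 190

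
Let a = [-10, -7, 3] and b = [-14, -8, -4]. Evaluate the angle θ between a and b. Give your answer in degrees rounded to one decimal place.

28.2

a · b = (-10)·(-14) + (-7)·(-8) + 3·(-4) = 140 + 56 - 12 = 184
|a|² = 100 + 49 + 9 = 158,  |a| = √158 ≈ 12.569805
|b|² = 196 + 64 + 16 = 276,  |b| = √276 ≈ 16.613248
cos θ = 184 / (12.569805 · 16.613248) ≈ 0.88112
θ = arccos(0.88112) ≈ 28.2°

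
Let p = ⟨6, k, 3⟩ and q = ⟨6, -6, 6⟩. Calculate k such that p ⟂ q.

p · q = 6·6 + k·(-6) + 3·6 = 54 - 6k
Set equal to 0: -6k = -54, so k = 9.

9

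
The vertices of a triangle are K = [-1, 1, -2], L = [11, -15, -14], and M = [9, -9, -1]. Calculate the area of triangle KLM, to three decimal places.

KL = (12, -16, -12),  KM = (10, -10, 1)
i: (-16)·1 - (-12)·(-10) = -16 - 120 = -136
j: (-12)·10 - 12·1 = -120 - 12 = -132
k: 12·(-10) - (-16)·10 = -120 - (-160) = 40
KL × KM = (-136, -132, 40)
|KL × KM| = √37520 ≈ 193.7008
area = ½ · 193.7008 ≈ 96.850

96.850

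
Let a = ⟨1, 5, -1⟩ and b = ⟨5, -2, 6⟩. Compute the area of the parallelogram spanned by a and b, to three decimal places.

40.423

i: 5·6 - (-1)·(-2) = 30 - 2 = 28
j: (-1)·5 - 1·6 = -5 - 6 = -11
k: 1·(-2) - 5·5 = -2 - 25 = -27
a × b = (28, -11, -27)
|a × b| = √(28² + (-11)² + (-27)²) = √1634 ≈ 40.4228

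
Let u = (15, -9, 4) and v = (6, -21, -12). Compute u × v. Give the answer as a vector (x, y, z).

i: (-9)·(-12) - 4·(-21) = 108 - (-84) = 192
j: 4·6 - 15·(-12) = 24 - (-180) = 204
k: 15·(-21) - (-9)·6 = -315 - (-54) = -261
u × v = (192, 204, -261)

(192, 204, -261)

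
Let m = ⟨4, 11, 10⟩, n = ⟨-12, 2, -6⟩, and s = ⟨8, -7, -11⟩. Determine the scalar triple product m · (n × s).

-1556

n × s:
i: 2·(-11) - (-6)·(-7) = -22 - 42 = -64
j: (-6)·8 - (-12)·(-11) = -48 - 132 = -180
k: (-12)·(-7) - 2·8 = 84 - 16 = 68
n × s = (-64, -180, 68)
m · (n × s) = 4·(-64) + 11·(-180) + 10·68 = -256 - 1980 + 680 = -1556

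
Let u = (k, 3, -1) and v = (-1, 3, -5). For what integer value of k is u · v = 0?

u · v = k·(-1) + 3·3 + (-1)·(-5) = 14 - 1k
Set equal to 0: -1k = -14, so k = 14.

14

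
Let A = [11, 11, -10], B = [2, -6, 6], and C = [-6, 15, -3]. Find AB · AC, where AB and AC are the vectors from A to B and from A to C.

AB = B − A = (-9, -17, 16)
AC = C − A = (-17, 4, 7)
AB · AC = (-9)·(-17) + (-17)·4 + 16·7 = 153 - 68 + 112 = 197

197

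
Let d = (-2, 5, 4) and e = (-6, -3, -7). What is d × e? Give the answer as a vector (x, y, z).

i: 5·(-7) - 4·(-3) = -35 - (-12) = -23
j: 4·(-6) - (-2)·(-7) = -24 - 14 = -38
k: (-2)·(-3) - 5·(-6) = 6 - (-30) = 36
d × e = (-23, -38, 36)

(-23, -38, 36)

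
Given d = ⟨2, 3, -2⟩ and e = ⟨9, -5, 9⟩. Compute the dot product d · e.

d · e = 2·9 + 3·(-5) + (-2)·9 = 18 - 15 - 18 = -15

-15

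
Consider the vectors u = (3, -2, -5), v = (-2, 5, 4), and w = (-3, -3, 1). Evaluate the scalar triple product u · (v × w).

-34

v × w:
i: 5·1 - 4·(-3) = 5 - (-12) = 17
j: 4·(-3) - (-2)·1 = -12 - (-2) = -10
k: (-2)·(-3) - 5·(-3) = 6 - (-15) = 21
v × w = (17, -10, 21)
u · (v × w) = 3·17 + (-2)·(-10) + (-5)·21 = 51 + 20 - 105 = -34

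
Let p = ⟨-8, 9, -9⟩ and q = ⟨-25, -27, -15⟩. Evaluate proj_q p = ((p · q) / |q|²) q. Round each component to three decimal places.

p · q = (-8)·(-25) + 9·(-27) + (-9)·(-15) = 200 - 243 + 135 = 92
|q|² = 625 + 729 + 225 = 1579
proj_q p = (92/1579) · (-25, -27, -15) ≈ (-1.457, -1.573, -0.874)

(-1.457, -1.573, -0.874)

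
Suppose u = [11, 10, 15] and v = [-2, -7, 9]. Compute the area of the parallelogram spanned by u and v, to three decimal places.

240.655

i: 10·9 - 15·(-7) = 90 - (-105) = 195
j: 15·(-2) - 11·9 = -30 - 99 = -129
k: 11·(-7) - 10·(-2) = -77 - (-20) = -57
u × v = (195, -129, -57)
|u × v| = √(195² + (-129)² + (-57)²) = √57915 ≈ 240.6554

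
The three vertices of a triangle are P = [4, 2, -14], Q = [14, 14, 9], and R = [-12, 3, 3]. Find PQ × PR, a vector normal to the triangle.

PQ = (10, 12, 23)
PR = (-16, 1, 17)
i: 12·17 - 23·1 = 204 - 23 = 181
j: 23·(-16) - 10·17 = -368 - 170 = -538
k: 10·1 - 12·(-16) = 10 - (-192) = 202
PQ × PR = (181, -538, 202)

(181, -538, 202)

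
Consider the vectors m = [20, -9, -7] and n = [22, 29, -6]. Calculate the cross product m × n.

(257, -34, 778)

i: (-9)·(-6) - (-7)·29 = 54 - (-203) = 257
j: (-7)·22 - 20·(-6) = -154 - (-120) = -34
k: 20·29 - (-9)·22 = 580 - (-198) = 778
m × n = (257, -34, 778)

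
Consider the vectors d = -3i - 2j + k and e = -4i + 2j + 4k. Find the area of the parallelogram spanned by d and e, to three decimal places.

18.974

i: (-2)·4 - 1·2 = -8 - 2 = -10
j: 1·(-4) - (-3)·4 = -4 - (-12) = 8
k: (-3)·2 - (-2)·(-4) = -6 - 8 = -14
d × e = (-10, 8, -14)
|d × e| = √((-10)² + 8² + (-14)²) = √360 ≈ 18.9737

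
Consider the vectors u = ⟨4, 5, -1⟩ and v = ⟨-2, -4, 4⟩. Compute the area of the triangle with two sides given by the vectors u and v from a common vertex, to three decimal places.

11.045

i: 5·4 - (-1)·(-4) = 20 - 4 = 16
j: (-1)·(-2) - 4·4 = 2 - 16 = -14
k: 4·(-4) - 5·(-2) = -16 - (-10) = -6
u × v = (16, -14, -6)
|u × v| = √(16² + (-14)² + (-6)²) = √488 ≈ 22.0907
area = ½ · 22.0907 ≈ 11.045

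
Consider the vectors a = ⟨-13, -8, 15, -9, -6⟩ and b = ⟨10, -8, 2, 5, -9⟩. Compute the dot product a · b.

a · b = (-13)·10 + (-8)·(-8) + 15·2 + (-9)·5 + (-6)·(-9) = -130 + 64 + 30 - 45 + 54 = -27

-27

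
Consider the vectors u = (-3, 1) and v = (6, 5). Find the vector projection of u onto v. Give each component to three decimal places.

(-1.279, -1.066)

u · v = (-3)·6 + 1·5 = -18 + 5 = -13
|v|² = 36 + 25 = 61
proj_v u = (-13/61) · (6, 5) ≈ (-1.279, -1.066)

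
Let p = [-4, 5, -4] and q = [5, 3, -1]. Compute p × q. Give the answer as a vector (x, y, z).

i: 5·(-1) - (-4)·3 = -5 - (-12) = 7
j: (-4)·5 - (-4)·(-1) = -20 - 4 = -24
k: (-4)·3 - 5·5 = -12 - 25 = -37
p × q = (7, -24, -37)

(7, -24, -37)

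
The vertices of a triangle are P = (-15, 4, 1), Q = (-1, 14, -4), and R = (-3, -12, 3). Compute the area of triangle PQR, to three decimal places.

180.056

PQ = (14, 10, -5),  PR = (12, -16, 2)
i: 10·2 - (-5)·(-16) = 20 - 80 = -60
j: (-5)·12 - 14·2 = -60 - 28 = -88
k: 14·(-16) - 10·12 = -224 - 120 = -344
PQ × PR = (-60, -88, -344)
|PQ × PR| = √129680 ≈ 360.1111
area = ½ · 360.1111 ≈ 180.056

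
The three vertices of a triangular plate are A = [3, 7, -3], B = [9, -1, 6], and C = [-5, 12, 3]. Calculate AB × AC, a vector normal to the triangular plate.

(-93, -108, -34)

AB = (6, -8, 9)
AC = (-8, 5, 6)
i: (-8)·6 - 9·5 = -48 - 45 = -93
j: 9·(-8) - 6·6 = -72 - 36 = -108
k: 6·5 - (-8)·(-8) = 30 - 64 = -34
AB × AC = (-93, -108, -34)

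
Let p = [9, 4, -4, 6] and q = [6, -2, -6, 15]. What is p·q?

p · q = 9·6 + 4·(-2) + (-4)·(-6) + 6·15 = 54 - 8 + 24 + 90 = 160

160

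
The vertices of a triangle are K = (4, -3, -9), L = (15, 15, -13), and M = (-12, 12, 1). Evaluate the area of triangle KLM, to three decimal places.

257.354

KL = (11, 18, -4),  KM = (-16, 15, 10)
i: 18·10 - (-4)·15 = 180 - (-60) = 240
j: (-4)·(-16) - 11·10 = 64 - 110 = -46
k: 11·15 - 18·(-16) = 165 - (-288) = 453
KL × KM = (240, -46, 453)
|KL × KM| = √264925 ≈ 514.7087
area = ½ · 514.7087 ≈ 257.354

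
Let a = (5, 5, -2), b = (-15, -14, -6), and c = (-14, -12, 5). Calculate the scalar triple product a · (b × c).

b × c:
i: (-14)·5 - (-6)·(-12) = -70 - 72 = -142
j: (-6)·(-14) - (-15)·5 = 84 - (-75) = 159
k: (-15)·(-12) - (-14)·(-14) = 180 - 196 = -16
b × c = (-142, 159, -16)
a · (b × c) = 5·(-142) + 5·159 + (-2)·(-16) = -710 + 795 + 32 = 117

117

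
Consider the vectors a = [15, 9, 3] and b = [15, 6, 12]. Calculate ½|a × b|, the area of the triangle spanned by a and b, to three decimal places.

i: 9·12 - 3·6 = 108 - 18 = 90
j: 3·15 - 15·12 = 45 - 180 = -135
k: 15·6 - 9·15 = 90 - 135 = -45
a × b = (90, -135, -45)
|a × b| = √(90² + (-135)² + (-45)²) = √28350 ≈ 168.3746
area = ½ · 168.3746 ≈ 84.187

84.187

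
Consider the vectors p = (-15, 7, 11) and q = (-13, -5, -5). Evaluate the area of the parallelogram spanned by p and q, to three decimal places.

274.736

i: 7·(-5) - 11·(-5) = -35 - (-55) = 20
j: 11·(-13) - (-15)·(-5) = -143 - 75 = -218
k: (-15)·(-5) - 7·(-13) = 75 - (-91) = 166
p × q = (20, -218, 166)
|p × q| = √(20² + (-218)² + 166²) = √75480 ≈ 274.7362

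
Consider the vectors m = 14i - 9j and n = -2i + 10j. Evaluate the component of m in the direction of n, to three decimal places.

-11.571

m · n = 14·(-2) + (-9)·10 = -28 - 90 = -118
|n| = √(4 + 100) = √104 ≈ 10.1980
comp_n m = -118 / √104 ≈ -11.571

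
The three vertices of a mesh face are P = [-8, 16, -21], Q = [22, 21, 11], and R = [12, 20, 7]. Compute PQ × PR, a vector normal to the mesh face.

PQ = (30, 5, 32)
PR = (20, 4, 28)
i: 5·28 - 32·4 = 140 - 128 = 12
j: 32·20 - 30·28 = 640 - 840 = -200
k: 30·4 - 5·20 = 120 - 100 = 20
PQ × PR = (12, -200, 20)

(12, -200, 20)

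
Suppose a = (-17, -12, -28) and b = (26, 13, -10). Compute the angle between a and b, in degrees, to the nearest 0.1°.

a · b = (-17)·26 + (-12)·13 + (-28)·(-10) = -442 - 156 + 280 = -318
|a|² = 289 + 144 + 784 = 1217,  |a| = √1217 ≈ 34.885527
|b|² = 676 + 169 + 100 = 945,  |b| = √945 ≈ 30.740852
cos θ = -318 / (34.885527 · 30.740852) ≈ -0.29653
θ = arccos(-0.29653) ≈ 107.2°

107.2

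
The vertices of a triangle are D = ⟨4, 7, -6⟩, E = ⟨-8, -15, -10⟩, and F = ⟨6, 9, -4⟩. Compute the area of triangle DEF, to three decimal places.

22.091

DE = (-12, -22, -4),  DF = (2, 2, 2)
i: (-22)·2 - (-4)·2 = -44 - (-8) = -36
j: (-4)·2 - (-12)·2 = -8 - (-24) = 16
k: (-12)·2 - (-22)·2 = -24 - (-44) = 20
DE × DF = (-36, 16, 20)
|DE × DF| = √1952 ≈ 44.1814
area = ½ · 44.1814 ≈ 22.091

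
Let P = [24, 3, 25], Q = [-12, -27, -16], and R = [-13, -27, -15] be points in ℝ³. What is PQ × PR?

PQ = (-36, -30, -41)
PR = (-37, -30, -40)
i: (-30)·(-40) - (-41)·(-30) = 1200 - 1230 = -30
j: (-41)·(-37) - (-36)·(-40) = 1517 - 1440 = 77
k: (-36)·(-30) - (-30)·(-37) = 1080 - 1110 = -30
PQ × PR = (-30, 77, -30)

(-30, 77, -30)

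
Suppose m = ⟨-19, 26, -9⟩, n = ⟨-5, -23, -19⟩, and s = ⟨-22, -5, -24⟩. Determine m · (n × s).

3394

n × s:
i: (-23)·(-24) - (-19)·(-5) = 552 - 95 = 457
j: (-19)·(-22) - (-5)·(-24) = 418 - 120 = 298
k: (-5)·(-5) - (-23)·(-22) = 25 - 506 = -481
n × s = (457, 298, -481)
m · (n × s) = (-19)·457 + 26·298 + (-9)·(-481) = -8683 + 7748 + 4329 = 3394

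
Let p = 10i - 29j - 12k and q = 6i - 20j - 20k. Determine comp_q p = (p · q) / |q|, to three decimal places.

30.435

p · q = 10·6 + (-29)·(-20) + (-12)·(-20) = 60 + 580 + 240 = 880
|q| = √(36 + 400 + 400) = √836 ≈ 28.9137
comp_q p = 880 / √836 ≈ 30.435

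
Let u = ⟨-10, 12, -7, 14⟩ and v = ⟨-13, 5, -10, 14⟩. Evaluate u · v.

456

u · v = (-10)·(-13) + 12·5 + (-7)·(-10) + 14·14 = 130 + 60 + 70 + 196 = 456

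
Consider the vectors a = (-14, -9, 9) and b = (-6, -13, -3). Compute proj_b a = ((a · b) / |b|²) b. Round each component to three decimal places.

(-4.879, -10.570, -2.439)

a · b = (-14)·(-6) + (-9)·(-13) + 9·(-3) = 84 + 117 - 27 = 174
|b|² = 36 + 169 + 9 = 214
proj_b a = (174/214) · (-6, -13, -3) ≈ (-4.879, -10.570, -2.439)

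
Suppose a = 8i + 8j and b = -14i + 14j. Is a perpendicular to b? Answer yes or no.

a · b = 8·(-14) + 8·14 = -112 + 112 = 0
Zero, so the vectors are orthogonal.

yes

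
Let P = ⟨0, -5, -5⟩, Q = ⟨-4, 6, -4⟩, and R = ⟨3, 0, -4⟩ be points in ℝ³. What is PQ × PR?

(6, 7, -53)

PQ = (-4, 11, 1)
PR = (3, 5, 1)
i: 11·1 - 1·5 = 11 - 5 = 6
j: 1·3 - (-4)·1 = 3 - (-4) = 7
k: (-4)·5 - 11·3 = -20 - 33 = -53
PQ × PR = (6, 7, -53)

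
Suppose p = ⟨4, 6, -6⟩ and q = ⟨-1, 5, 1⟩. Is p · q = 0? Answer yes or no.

p · q = 4·(-1) + 6·5 + (-6)·1 = -4 + 30 - 6 = 20
Nonzero, so the vectors are not orthogonal.

no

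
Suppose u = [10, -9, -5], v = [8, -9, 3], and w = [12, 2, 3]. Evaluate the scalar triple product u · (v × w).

-1058

v × w:
i: (-9)·3 - 3·2 = -27 - 6 = -33
j: 3·12 - 8·3 = 36 - 24 = 12
k: 8·2 - (-9)·12 = 16 - (-108) = 124
v × w = (-33, 12, 124)
u · (v × w) = 10·(-33) + (-9)·12 + (-5)·124 = -330 - 108 - 620 = -1058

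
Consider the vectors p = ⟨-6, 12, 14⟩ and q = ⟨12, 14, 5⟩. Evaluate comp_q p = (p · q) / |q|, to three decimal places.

p · q = (-6)·12 + 12·14 + 14·5 = -72 + 168 + 70 = 166
|q| = √(144 + 196 + 25) = √365 ≈ 19.1050
comp_q p = 166 / √365 ≈ 8.689

8.689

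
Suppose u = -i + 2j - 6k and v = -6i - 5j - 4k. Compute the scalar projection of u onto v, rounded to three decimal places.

2.279

u · v = (-1)·(-6) + 2·(-5) + (-6)·(-4) = 6 - 10 + 24 = 20
|v| = √(36 + 25 + 16) = √77 ≈ 8.7750
comp_v u = 20 / √77 ≈ 2.279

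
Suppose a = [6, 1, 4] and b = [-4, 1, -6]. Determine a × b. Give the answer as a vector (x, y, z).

(-10, 20, 10)

i: 1·(-6) - 4·1 = -6 - 4 = -10
j: 4·(-4) - 6·(-6) = -16 - (-36) = 20
k: 6·1 - 1·(-4) = 6 - (-4) = 10
a × b = (-10, 20, 10)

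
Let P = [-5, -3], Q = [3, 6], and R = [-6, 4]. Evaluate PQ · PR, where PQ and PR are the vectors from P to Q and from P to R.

55

PQ = Q − P = (8, 9)
PR = R − P = (-1, 7)
PQ · PR = 8·(-1) + 9·7 = -8 + 63 = 55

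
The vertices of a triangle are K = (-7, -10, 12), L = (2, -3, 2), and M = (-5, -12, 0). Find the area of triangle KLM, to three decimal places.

KL = (9, 7, -10),  KM = (2, -2, -12)
i: 7·(-12) - (-10)·(-2) = -84 - 20 = -104
j: (-10)·2 - 9·(-12) = -20 - (-108) = 88
k: 9·(-2) - 7·2 = -18 - 14 = -32
KL × KM = (-104, 88, -32)
|KL × KM| = √19584 ≈ 139.9428
area = ½ · 139.9428 ≈ 69.971

69.971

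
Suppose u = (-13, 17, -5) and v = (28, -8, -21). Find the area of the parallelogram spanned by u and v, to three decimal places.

i: 17·(-21) - (-5)·(-8) = -357 - 40 = -397
j: (-5)·28 - (-13)·(-21) = -140 - 273 = -413
k: (-13)·(-8) - 17·28 = 104 - 476 = -372
u × v = (-397, -413, -372)
|u × v| = √((-397)² + (-413)² + (-372)²) = √466562 ≈ 683.0534

683.053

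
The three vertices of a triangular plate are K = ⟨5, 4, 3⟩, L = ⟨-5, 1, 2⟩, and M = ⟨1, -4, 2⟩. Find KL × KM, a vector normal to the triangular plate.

KL = (-10, -3, -1)
KM = (-4, -8, -1)
i: (-3)·(-1) - (-1)·(-8) = 3 - 8 = -5
j: (-1)·(-4) - (-10)·(-1) = 4 - 10 = -6
k: (-10)·(-8) - (-3)·(-4) = 80 - 12 = 68
KL × KM = (-5, -6, 68)

(-5, -6, 68)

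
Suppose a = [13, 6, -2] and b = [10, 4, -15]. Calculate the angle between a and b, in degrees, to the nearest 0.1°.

a · b = 13·10 + 6·4 + (-2)·(-15) = 130 + 24 + 30 = 184
|a|² = 169 + 36 + 4 = 209,  |a| = √209 ≈ 14.456832
|b|² = 100 + 16 + 225 = 341,  |b| = √341 ≈ 18.466185
cos θ = 184 / (14.456832 · 18.466185) ≈ 0.68924
θ = arccos(0.68924) ≈ 46.4°

46.4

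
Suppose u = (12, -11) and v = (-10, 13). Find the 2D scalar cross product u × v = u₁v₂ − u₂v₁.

46

12·13 - (-11)·(-10) = 156 - 110 = 46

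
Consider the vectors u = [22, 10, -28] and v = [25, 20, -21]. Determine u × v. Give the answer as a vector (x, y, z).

(350, -238, 190)

i: 10·(-21) - (-28)·20 = -210 - (-560) = 350
j: (-28)·25 - 22·(-21) = -700 - (-462) = -238
k: 22·20 - 10·25 = 440 - 250 = 190
u × v = (350, -238, 190)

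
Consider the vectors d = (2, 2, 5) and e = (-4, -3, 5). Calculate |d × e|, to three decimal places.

i: 2·5 - 5·(-3) = 10 - (-15) = 25
j: 5·(-4) - 2·5 = -20 - 10 = -30
k: 2·(-3) - 2·(-4) = -6 - (-8) = 2
d × e = (25, -30, 2)
|d × e| = √(25² + (-30)² + 2²) = √1529 ≈ 39.1024

39.102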